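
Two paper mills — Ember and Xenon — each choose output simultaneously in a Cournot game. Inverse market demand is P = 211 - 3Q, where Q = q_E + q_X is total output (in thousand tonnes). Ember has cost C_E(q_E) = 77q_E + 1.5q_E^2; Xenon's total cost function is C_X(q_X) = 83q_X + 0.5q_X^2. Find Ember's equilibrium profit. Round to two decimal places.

473.64

Ember's profit: π_E = (211 - 3Q)q_E - (77q_E + (3/2)q_E²). Setting ∂π_E/∂q_E = 0: 134 - 9q_E - 3(q_X) = 0.
Xenon's first-order condition: 128 - 7q_X - 3(q_E) = 0.
So q_E = (134 - 3q_X)/9 and q_X = (128 - 3q_E)/7.
Substituting one into the other gives q_E = 277/27 and q_X = 125/9.
Price P = 211 - 3·(652/27) = 1247/9.
Ember's profit: (1247/9)·(277/27) - 77·(277/27) - (3/2)(277/27)² = 473.6358.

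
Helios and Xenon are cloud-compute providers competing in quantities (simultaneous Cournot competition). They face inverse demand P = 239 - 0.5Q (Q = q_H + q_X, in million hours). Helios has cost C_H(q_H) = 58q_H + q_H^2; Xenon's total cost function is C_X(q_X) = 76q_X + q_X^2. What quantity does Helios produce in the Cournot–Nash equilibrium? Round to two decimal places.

Helios's profit: π_H = (239 - 0.5Q)q_H - (58q_H + q_H²). Setting ∂π_H/∂q_H = 0: 181 - 3q_H - (1/2)(q_X) = 0.
Xenon's profit: π_X = (239 - 0.5Q)q_X - (76q_X + q_X²). Setting ∂π_X/∂q_X = 0: 163 - 3q_X - (1/2)(q_H) = 0.
So q_H = (181 - (1/2)q_X)/3 and q_X = (163 - (1/2)q_H)/3.
Substituting one into the other gives q_H = 1846/35 and q_X = 1594/35.

52.74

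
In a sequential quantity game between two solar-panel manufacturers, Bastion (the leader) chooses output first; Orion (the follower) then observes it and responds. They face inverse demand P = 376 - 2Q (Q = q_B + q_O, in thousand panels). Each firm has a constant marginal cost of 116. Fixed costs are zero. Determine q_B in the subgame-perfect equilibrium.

65

Solve by backward induction. Given q_B, the follower Orion maximises π_O = (376 - 2q_B - 2q_O)q_O - 116q_O.
Follower FOC: 260 - 2q_B - 4q_O = 0, so q_O(q_B) = (260 - 2q_B)/4.
Bastion substitutes q_O(q_B) into its own profit: π_B = q_B(376 - 2q_B - (260 - 2q_B)/2) - 116q_B = (246 - q_B)q_B - 116q_B.
Leader FOC: 130 - 2q_B = 0, so q_B = 65.
Then q_O = (260 - 2·65)/4 = 65/2.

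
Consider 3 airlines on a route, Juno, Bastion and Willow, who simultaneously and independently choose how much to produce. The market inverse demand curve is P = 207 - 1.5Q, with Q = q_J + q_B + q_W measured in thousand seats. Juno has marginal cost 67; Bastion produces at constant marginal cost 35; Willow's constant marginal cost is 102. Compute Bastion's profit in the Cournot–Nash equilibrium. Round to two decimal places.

Juno's profit: π_J = (207 - 1.5Q)q_J - (67q_J). Setting ∂π_J/∂q_J = 0: 140 - 3q_J - (3/2)(q_B + q_W) = 0.
Bastion's profit: π_B = (207 - 1.5Q)q_B - (35q_B). Setting ∂π_B/∂q_B = 0: 172 - 3q_B - (3/2)(q_J + q_W) = 0.
Willow's profit: π_W = (207 - 1.5Q)q_W - (102q_W). Setting ∂π_W/∂q_W = 0: 105 - 3q_W - (3/2)(q_J + q_B) = 0.
Summing all 3 equations gives 417 − 6Q = 0, hence Q = 139/2.
Back-substituting: q_J = (140 − 417/4)/(3/2) = 143/6, q_B = (172 − 417/4)/(3/2) = 271/6, q_W = (105 − 417/4)/(3/2) = 1/2.
Price P = 207 - (3/2)·(139/2) = 411/4.
Bastion's profit: (411/4 - 35)·(271/6) = 3060.0417.

3060.04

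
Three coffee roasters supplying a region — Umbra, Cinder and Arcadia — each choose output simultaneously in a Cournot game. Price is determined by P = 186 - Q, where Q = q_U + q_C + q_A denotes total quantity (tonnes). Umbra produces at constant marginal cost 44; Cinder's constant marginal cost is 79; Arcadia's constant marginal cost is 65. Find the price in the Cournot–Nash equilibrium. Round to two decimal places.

Umbra's profit: π_U = (186 - Q)q_U - (44q_U). Setting ∂π_U/∂q_U = 0: 142 - 2q_U - (q_C + q_A) = 0.
Cinder's first-order condition: 107 - 2q_C - (q_U + q_A) = 0.
Arcadia's first-order condition: 121 - 2q_A - (q_U + q_C) = 0.
Summing all 3 equations gives 370 − 4Q = 0, hence Q = 185/2.
Back-substituting: q_U = (142 − 185/2) = 99/2, q_C = (107 − 185/2) = 29/2, q_A = (121 − 185/2) = 57/2.
Total output Q = 185/2, so price P = 186 - 185/2 = 187/2.

93.50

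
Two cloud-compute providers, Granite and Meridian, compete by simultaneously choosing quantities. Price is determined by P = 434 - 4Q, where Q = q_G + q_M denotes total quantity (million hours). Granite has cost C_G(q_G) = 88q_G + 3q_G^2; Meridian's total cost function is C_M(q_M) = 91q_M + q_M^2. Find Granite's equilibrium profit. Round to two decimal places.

1984.80

Granite's profit: π_G = (434 - 4Q)q_G - (88q_G + 3q_G²). Setting ∂π_G/∂q_G = 0: 346 - 14q_G - 4(q_M) = 0.
Meridian's profit: π_M = (434 - 4Q)q_M - (91q_M + q_M²). Setting ∂π_M/∂q_M = 0: 343 - 10q_M - 4(q_G) = 0.
So q_G = (346 - 4q_M)/14 and q_M = (343 - 4q_G)/10.
Solving the pair: q_G = 522/31, q_M = 1709/62.
Price P = 434 - 4·44.4032 = 256.3871.
Granite's profit: 256.3871·(522/31) - 88·(522/31) - 3(522/31)² = 1984.7950.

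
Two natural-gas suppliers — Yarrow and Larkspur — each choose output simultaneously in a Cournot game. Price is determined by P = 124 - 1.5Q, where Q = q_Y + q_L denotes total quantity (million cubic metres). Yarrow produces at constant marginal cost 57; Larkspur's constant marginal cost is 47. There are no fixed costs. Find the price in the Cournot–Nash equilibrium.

Yarrow's profit: π_Y = (124 - 1.5Q)q_Y - (57q_Y). Setting ∂π_Y/∂q_Y = 0: 67 - 3q_Y - (3/2)(q_L) = 0.
Larkspur's profit: π_L = (124 - 1.5Q)q_L - (47q_L). Setting ∂π_L/∂q_L = 0: 77 - 3q_L - (3/2)(q_Y) = 0.
So q_Y = (67 - (3/2)q_L)/3 and q_L = (77 - (3/2)q_Y)/3.
Solving the pair: q_Y = 38/3, q_L = 58/3.
Total output Q = 32, so price P = 124 - (3/2)·32 = 76.

76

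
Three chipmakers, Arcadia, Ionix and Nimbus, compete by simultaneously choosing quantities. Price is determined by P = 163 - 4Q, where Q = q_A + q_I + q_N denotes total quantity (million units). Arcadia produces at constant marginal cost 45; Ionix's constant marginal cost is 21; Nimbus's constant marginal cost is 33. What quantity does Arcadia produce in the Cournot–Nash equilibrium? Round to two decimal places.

Arcadia's profit: π_A = (163 - 4Q)q_A - (45q_A). Setting ∂π_A/∂q_A = 0: 118 - 8q_A - 4(q_I + q_N) = 0.
Ionix's profit: π_I = (163 - 4Q)q_I - (21q_I). Setting ∂π_I/∂q_I = 0: 142 - 8q_I - 4(q_A + q_N) = 0.
Nimbus's first-order condition: 130 - 8q_N - 4(q_A + q_I) = 0.
Adding the 3 conditions: 390 − 8Q − 8Q = 0, i.e. Q = 195/8.
Back-substituting: q_A = (118 − 195/2)/4 = 41/8, q_I = (142 − 195/2)/4 = 89/8, q_N = (130 − 195/2)/4 = 65/8.

5.13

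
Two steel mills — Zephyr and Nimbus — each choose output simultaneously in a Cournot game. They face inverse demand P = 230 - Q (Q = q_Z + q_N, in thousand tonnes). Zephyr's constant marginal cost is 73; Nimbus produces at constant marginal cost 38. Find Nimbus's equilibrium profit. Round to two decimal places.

Zephyr's profit: π_Z = (230 - Q)q_Z - (73q_Z). Setting ∂π_Z/∂q_Z = 0: 157 - 2q_Z - (q_N) = 0.
Nimbus's profit: π_N = (230 - Q)q_N - (38q_N). Setting ∂π_N/∂q_N = 0: 192 - 2q_N - (q_Z) = 0.
So q_Z = (157 - q_N)/2 and q_N = (192 - q_Z)/2.
Substituting one into the other gives q_Z = 122/3 and q_N = 227/3.
Price P = 230 - 349/3 = 341/3.
Nimbus's profit: (341/3 - 38)·(227/3) = 5725.4444.

5725.44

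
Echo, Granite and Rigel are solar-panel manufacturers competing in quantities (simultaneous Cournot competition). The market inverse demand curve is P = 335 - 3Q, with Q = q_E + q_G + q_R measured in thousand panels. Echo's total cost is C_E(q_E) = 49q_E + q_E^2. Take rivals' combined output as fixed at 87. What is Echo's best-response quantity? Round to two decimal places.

With rivals' combined output fixed at 87, Echo's profit is π_E = (335 - 3·87 - 3q_E)q_E - (49q_E + q_E²) = (74 - 3q_E)q_E - (49q_E + q_E²).
∂π_E/∂q_E = 25 - 8q_E = 0, so q_E = 25/8.

3.13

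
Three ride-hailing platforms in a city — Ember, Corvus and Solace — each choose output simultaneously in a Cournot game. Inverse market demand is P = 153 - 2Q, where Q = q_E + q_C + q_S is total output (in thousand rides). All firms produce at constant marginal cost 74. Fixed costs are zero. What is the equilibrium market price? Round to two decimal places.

Each firm earns π_i = (153 - 2Q)q_i - 74q_i.
First-order condition (treating rivals' output as given): 79 - 4q_i - 2·Σ_{j≠i} q_j = 0.
With identical firms every q_j equals q_i, so Σ_{j≠i} q_j = 2q_i and 79 = 8q_i, giving q_i = 79/8.
Total output Q = 237/8, so price P = 153 - 2·(237/8) = 375/4.

93.75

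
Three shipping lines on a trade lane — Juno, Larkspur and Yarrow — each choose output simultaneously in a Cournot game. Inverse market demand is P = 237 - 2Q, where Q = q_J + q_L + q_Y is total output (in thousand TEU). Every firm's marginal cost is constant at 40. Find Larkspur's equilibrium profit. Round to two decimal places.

1212.78

A representative firm's profit is π_i = q_i(237 - 2Q) - 40q_i.
Setting ∂π_i/∂q_i = 0 with rivals' quantities fixed: 197 - 4q_i - 2·Σ_{j≠i} q_j = 0.
By symmetry each firm produces the same amount; substituting Σ_{j≠i} q_j = 2q_i yields q_i = 197/8.
Price P = 237 - 2·(591/8) = 357/4.
Larkspur's profit: (357/4 - 40)·(197/8) = 1212.7813.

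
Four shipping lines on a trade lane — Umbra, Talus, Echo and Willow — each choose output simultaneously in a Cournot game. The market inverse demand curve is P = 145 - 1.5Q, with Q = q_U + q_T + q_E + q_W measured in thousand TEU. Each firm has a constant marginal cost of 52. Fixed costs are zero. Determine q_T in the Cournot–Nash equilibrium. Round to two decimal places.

12.40

A representative firm's profit is π_i = q_i(145 - 1.5Q) - 52q_i.
First-order condition (treating rivals' output as given): 93 - 3q_i - (3/2)·Σ_{j≠i} q_j = 0.
By symmetry each firm produces the same amount; substituting Σ_{j≠i} q_j = 3q_i yields q_i = 93/(15/2) = 62/5.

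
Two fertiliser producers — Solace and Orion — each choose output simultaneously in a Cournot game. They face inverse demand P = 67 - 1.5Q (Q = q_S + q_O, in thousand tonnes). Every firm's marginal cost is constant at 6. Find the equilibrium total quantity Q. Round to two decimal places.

27.11

Each firm earns π_i = (67 - 1.5Q)q_i - 6q_i.
First-order condition (treating rivals' output as given): 61 - 3q_i - (3/2)q_j = 0.
By symmetry each firm produces the same amount; substituting q_j = q_i yields q_i = 61/(9/2) = 122/9.
Total output Q = 122/9 + 122/9 = 244/9.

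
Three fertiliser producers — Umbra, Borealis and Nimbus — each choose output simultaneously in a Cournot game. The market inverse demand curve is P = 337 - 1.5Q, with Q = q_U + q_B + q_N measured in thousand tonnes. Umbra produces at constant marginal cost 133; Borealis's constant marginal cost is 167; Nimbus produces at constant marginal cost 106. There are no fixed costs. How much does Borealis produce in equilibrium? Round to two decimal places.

12.50

Umbra's profit: π_U = (337 - 1.5Q)q_U - (133q_U). Setting ∂π_U/∂q_U = 0: 204 - 3q_U - (3/2)(q_B + q_N) = 0.
Borealis's profit: π_B = (337 - 1.5Q)q_B - (167q_B). Setting ∂π_B/∂q_B = 0: 170 - 3q_B - (3/2)(q_U + q_N) = 0.
Nimbus's profit: π_N = (337 - 1.5Q)q_N - (106q_N). Setting ∂π_N/∂q_N = 0: 231 - 3q_N - (3/2)(q_U + q_B) = 0.
Summing all 3 equations gives 605 − 6Q = 0, hence Q = 605/6.
Back-substituting: q_U = (204 − 605/4)/(3/2) = 211/6, q_B = (170 − 605/4)/(3/2) = 25/2, q_N = (231 − 605/4)/(3/2) = 319/6.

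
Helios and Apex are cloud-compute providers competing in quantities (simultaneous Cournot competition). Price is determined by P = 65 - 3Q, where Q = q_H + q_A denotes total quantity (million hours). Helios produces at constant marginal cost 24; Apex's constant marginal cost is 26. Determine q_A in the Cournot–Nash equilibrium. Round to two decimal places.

4.11

Helios's profit: π_H = (65 - 3Q)q_H - (24q_H). Setting ∂π_H/∂q_H = 0: 41 - 6q_H - 3(q_A) = 0.
Apex's profit: π_A = (65 - 3Q)q_A - (26q_A). Setting ∂π_A/∂q_A = 0: 39 - 6q_A - 3(q_H) = 0.
Rearranging gives the reaction functions q_H = (41 - 3q_A)/6 and q_A = (39 - 3q_H)/6.
Solving the pair: q_H = 43/9, q_A = 37/9.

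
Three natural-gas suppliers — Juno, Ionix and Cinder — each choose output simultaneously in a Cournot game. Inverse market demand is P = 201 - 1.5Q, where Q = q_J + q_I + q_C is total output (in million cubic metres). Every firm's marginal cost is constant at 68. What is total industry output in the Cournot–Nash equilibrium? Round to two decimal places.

66.50

A representative firm's profit is π_i = q_i(201 - 1.5Q) - 68q_i.
First-order condition (treating rivals' output as given): 133 - 3q_i - (3/2)·Σ_{j≠i} q_j = 0.
By symmetry each firm produces the same amount; substituting Σ_{j≠i} q_j = 2q_i yields q_i = 133/6.
Total output Q = 133/6 + 133/6 + 133/6 = 133/2.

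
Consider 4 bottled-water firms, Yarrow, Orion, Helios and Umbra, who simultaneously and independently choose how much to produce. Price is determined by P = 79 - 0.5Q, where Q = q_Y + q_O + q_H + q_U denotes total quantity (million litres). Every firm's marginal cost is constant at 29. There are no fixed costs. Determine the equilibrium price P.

Each firm earns π_i = (79 - 0.5Q)q_i - 29q_i.
Setting ∂π_i/∂q_i = 0 with rivals' quantities fixed: 50 - q_i - (1/2)·Σ_{j≠i} q_j = 0.
By symmetry each firm produces the same amount; substituting Σ_{j≠i} q_j = 3q_i yields q_i = 50/(5/2) = 20.
Total output Q = 80, so price P = 79 - (1/2)·80 = 39.

39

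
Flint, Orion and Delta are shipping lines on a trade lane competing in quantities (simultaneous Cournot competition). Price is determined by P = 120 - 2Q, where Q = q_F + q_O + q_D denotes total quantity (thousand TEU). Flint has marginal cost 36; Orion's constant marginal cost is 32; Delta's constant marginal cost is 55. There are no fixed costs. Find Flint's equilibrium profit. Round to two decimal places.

306.28

Flint's profit: π_F = (120 - 2Q)q_F - (36q_F). Setting ∂π_F/∂q_F = 0: 84 - 4q_F - 2(q_O + q_D) = 0.
Orion's profit: π_O = (120 - 2Q)q_O - (32q_O). Setting ∂π_O/∂q_O = 0: 88 - 4q_O - 2(q_F + q_D) = 0.
Delta's first-order condition: 65 - 4q_D - 2(q_F + q_O) = 0.
Summing all 3 equations gives 237 − 8Q = 0, hence Q = 237/8.
Back-substituting: q_F = (84 − 237/4)/2 = 99/8, q_O = (88 − 237/4)/2 = 115/8, q_D = (65 − 237/4)/2 = 23/8.
Price P = 120 - 2·(237/8) = 243/4.
Flint's profit: (243/4 - 36)·(99/8) = 306.2813.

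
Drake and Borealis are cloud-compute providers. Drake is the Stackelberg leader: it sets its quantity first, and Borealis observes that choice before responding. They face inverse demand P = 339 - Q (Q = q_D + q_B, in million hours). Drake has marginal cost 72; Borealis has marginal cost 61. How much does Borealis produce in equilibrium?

75

The follower Borealis best-responds to any q_D: π_B = (339 - Q)q_B - 61q_B.
∂π_B/∂q_B = 278 - q_D - 2q_B = 0 gives the reaction function q_B = (278 - q_D)/2.
The leader anticipates this reaction. Substituting into P = 339 - Q gives P = 200 - (1/2)q_D, so π_D = (200 - (1/2)q_D)q_D - 72q_D.
Leader FOC: 128 - q_D = 0, so q_D = 128.
Then q_B = (278 - 128)/2 = 75.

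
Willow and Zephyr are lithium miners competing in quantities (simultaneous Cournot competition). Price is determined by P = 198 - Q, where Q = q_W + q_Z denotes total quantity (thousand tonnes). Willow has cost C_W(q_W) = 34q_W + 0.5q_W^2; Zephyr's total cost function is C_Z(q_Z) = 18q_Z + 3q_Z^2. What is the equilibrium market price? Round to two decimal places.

Willow's profit: π_W = (198 - Q)q_W - (34q_W + (1/2)q_W²). Setting ∂π_W/∂q_W = 0: 164 - 3q_W - (q_Z) = 0.
Zephyr's first-order condition: 180 - 8q_Z - (q_W) = 0.
Best responses: q_W = (164 - q_Z)/3, q_Z = (180 - q_W)/8.
Substituting one into the other gives q_W = 1132/23 and q_Z = 376/23.
Total output Q = 1508/23, so price P = 198 - 1508/23 = 132.4348.

132.43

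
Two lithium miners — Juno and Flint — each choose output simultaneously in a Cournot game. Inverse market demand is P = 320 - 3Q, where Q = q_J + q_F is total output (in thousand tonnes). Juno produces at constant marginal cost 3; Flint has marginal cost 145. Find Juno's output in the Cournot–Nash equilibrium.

Juno's profit: π_J = (320 - 3Q)q_J - (3q_J). Setting ∂π_J/∂q_J = 0: 317 - 6q_J - 3(q_F) = 0.
Flint's profit: π_F = (320 - 3Q)q_F - (145q_F). Setting ∂π_F/∂q_F = 0: 175 - 6q_F - 3(q_J) = 0.
Best responses: q_J = (317 - 3q_F)/6, q_F = (175 - 3q_J)/6.
Substituting one into the other gives q_J = 51 and q_F = 11/3.

51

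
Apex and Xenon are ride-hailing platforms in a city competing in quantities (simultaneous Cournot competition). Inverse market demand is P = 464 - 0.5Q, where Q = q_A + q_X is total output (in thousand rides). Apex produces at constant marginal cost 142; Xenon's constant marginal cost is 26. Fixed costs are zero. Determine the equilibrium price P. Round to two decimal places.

Apex's profit: π_A = (464 - 0.5Q)q_A - (142q_A). Setting ∂π_A/∂q_A = 0: 322 - q_A - (1/2)(q_X) = 0.
Xenon's profit: π_X = (464 - 0.5Q)q_X - (26q_X). Setting ∂π_X/∂q_X = 0: 438 - q_X - (1/2)(q_A) = 0.
So q_A = (322 - (1/2)q_X) and q_X = (438 - (1/2)q_A).
Solving the pair: q_A = 412/3, q_X = 1108/3.
Total output Q = 1520/3, so price P = 464 - (1/2)·(1520/3) = 632/3.

210.67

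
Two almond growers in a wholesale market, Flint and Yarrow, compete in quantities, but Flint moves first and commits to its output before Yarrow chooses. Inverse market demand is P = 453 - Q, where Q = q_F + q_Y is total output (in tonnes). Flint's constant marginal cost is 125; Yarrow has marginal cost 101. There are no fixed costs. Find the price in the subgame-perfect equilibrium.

Solve by backward induction. Given q_F, the follower Yarrow maximises π_Y = (453 - q_F - q_Y)q_Y - 101q_Y.
∂π_Y/∂q_Y = 352 - q_F - 2q_Y = 0 gives the reaction function q_Y = (352 - q_F)/2.
Flint substitutes q_Y(q_F) into its own profit: π_F = q_F(453 - q_F - (352 - q_F)/2) - 125q_F = (277 - (1/2)q_F)q_F - 125q_F.
Maximising: ∂π_F/∂q_F = 152 - q_F = 0, giving q_F = 152.
Then q_Y = (352 - 152)/2 = 100.
Total output Q = 252, so price P = 453 - 252 = 201.

201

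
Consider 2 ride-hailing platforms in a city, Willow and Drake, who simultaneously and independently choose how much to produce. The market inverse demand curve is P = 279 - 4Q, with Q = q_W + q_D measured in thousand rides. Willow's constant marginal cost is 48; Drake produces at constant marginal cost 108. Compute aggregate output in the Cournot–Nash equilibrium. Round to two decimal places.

Willow's profit: π_W = (279 - 4Q)q_W - (48q_W). Setting ∂π_W/∂q_W = 0: 231 - 8q_W - 4(q_D) = 0.
Drake's first-order condition: 171 - 8q_D - 4(q_W) = 0.
So q_W = (231 - 4q_D)/8 and q_D = (171 - 4q_W)/8.
Substituting one into the other gives q_W = 97/4 and q_D = 37/4.
Total output Q = 97/4 + 37/4 = 67/2.

33.50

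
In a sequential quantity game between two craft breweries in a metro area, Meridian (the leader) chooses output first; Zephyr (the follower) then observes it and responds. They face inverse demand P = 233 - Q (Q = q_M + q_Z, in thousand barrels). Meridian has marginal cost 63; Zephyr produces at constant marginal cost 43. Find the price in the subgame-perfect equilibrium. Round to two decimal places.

The follower Zephyr best-responds to any q_M: π_Z = (233 - Q)q_Z - 43q_Z.
Setting the follower's marginal profit to zero, 190 - q_M - 2q_Z = 0, i.e. q_Z = (190 - q_M)/2.
Meridian substitutes q_Z(q_M) into its own profit: π_M = q_M(233 - q_M - (190 - q_M)/2) - 63q_M = (138 - (1/2)q_M)q_M - 63q_M.
Maximising: ∂π_M/∂q_M = 75 - q_M = 0, giving q_M = 75.
Then q_Z = (190 - 75)/2 = 115/2.
Total output Q = 265/2, so price P = 233 - 265/2 = 201/2.

100.50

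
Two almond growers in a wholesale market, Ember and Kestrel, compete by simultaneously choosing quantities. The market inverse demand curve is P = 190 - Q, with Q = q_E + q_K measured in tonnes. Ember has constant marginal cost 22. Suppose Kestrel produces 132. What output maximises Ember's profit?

18

With the rival's output fixed at 132, Ember's profit is π_E = (190 - 132 - q_E)q_E - (22q_E) = (58 - q_E)q_E - (22q_E).
∂π_E/∂q_E = 36 - 2q_E = 0, so q_E = 18.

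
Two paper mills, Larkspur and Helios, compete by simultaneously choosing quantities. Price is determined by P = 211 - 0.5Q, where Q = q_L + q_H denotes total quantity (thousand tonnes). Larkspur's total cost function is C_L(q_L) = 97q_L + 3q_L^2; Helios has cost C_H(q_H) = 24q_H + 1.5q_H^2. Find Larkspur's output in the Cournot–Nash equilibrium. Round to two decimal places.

Larkspur's profit: π_L = (211 - 0.5Q)q_L - (97q_L + 3q_L²). Setting ∂π_L/∂q_L = 0: 114 - 7q_L - (1/2)(q_H) = 0.
Helios's profit: π_H = (211 - 0.5Q)q_H - (24q_H + (3/2)q_H²). Setting ∂π_H/∂q_H = 0: 187 - 4q_H - (1/2)(q_L) = 0.
Rearranging gives the reaction functions q_L = (114 - (1/2)q_H)/7 and q_H = (187 - (1/2)q_L)/4.
Substituting one into the other gives q_L = 1450/111 and q_H = 45.1171.

13.06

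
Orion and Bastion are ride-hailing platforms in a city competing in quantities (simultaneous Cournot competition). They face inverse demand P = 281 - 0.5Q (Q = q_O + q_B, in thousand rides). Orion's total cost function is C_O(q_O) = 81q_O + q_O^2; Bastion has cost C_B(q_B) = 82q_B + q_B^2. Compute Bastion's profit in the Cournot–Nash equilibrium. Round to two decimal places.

4839.36

Orion's profit: π_O = (281 - 0.5Q)q_O - (81q_O + q_O²). Setting ∂π_O/∂q_O = 0: 200 - 3q_O - (1/2)(q_B) = 0.
Bastion's first-order condition: 199 - 3q_B - (1/2)(q_O) = 0.
Rearranging gives the reaction functions q_O = (200 - (1/2)q_B)/3 and q_B = (199 - (1/2)q_O)/3.
Substituting one into the other gives q_O = 286/5 and q_B = 284/5.
Price P = 281 - (1/2)·114 = 224.
Bastion's profit: 224·(284/5) - 82·(284/5) - (284/5)² = 4839.3600.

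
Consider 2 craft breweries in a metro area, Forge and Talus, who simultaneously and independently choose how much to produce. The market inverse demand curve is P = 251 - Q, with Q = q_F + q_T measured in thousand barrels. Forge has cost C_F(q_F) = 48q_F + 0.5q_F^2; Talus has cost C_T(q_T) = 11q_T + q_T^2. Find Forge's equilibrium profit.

4056

Forge's profit: π_F = (251 - Q)q_F - (48q_F + (1/2)q_F²). Setting ∂π_F/∂q_F = 0: 203 - 3q_F - (q_T) = 0.
Talus's first-order condition: 240 - 4q_T - (q_F) = 0.
So q_F = (203 - q_T)/3 and q_T = (240 - q_F)/4.
Substituting one into the other gives q_F = 52 and q_T = 47.
Price P = 251 - 99 = 152.
Forge's profit: 152·52 - 48·52 - (1/2)·52² = 4056.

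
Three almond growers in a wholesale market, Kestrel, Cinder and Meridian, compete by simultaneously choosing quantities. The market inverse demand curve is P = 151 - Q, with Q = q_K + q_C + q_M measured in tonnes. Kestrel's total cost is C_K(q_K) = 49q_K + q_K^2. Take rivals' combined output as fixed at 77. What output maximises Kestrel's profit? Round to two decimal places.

6.25

With rivals' combined output fixed at 77, Kestrel's profit is π_K = (151 - 77 - q_K)q_K - (49q_K + q_K²) = (74 - q_K)q_K - (49q_K + q_K²).
∂π_K/∂q_K = 25 - 4q_K = 0, so q_K = 25/4.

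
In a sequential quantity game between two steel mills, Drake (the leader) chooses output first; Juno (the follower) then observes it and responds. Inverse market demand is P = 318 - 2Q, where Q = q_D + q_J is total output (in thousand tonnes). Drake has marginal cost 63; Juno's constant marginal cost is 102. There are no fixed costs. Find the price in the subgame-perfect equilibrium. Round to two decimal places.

The follower Juno best-responds to any q_D: π_J = (318 - 2Q)q_J - 102q_J.
Setting the follower's marginal profit to zero, 216 - 2q_D - 4q_J = 0, i.e. q_J = (216 - 2q_D)/4.
Drake substitutes q_J(q_D) into its own profit: π_D = q_D(318 - 2q_D - (216 - 2q_D)/2) - 63q_D = (210 - q_D)q_D - 63q_D.
Maximising: ∂π_D/∂q_D = 147 - 2q_D = 0, giving q_D = 147/2.
Then q_J = (216 - 2·(147/2))/4 = 69/4.
Total output Q = 363/4, so price P = 318 - 2·(363/4) = 273/2.

136.50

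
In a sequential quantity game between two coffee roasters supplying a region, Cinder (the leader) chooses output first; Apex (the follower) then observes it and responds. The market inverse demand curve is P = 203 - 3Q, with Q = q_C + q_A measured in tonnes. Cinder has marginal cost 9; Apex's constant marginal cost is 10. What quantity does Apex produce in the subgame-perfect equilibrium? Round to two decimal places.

15.92

The follower Apex best-responds to any q_C: π_A = (203 - 3Q)q_A - 10q_A.
Setting the follower's marginal profit to zero, 193 - 3q_C - 6q_A = 0, i.e. q_A = (193 - 3q_C)/6.
The leader anticipates this reaction. Substituting into P = 203 - 3Q gives P = 213/2 - (3/2)q_C, so π_C = (213/2 - (3/2)q_C)q_C - 9q_C.
Maximising: ∂π_C/∂q_C = 195/2 - 3q_C = 0, giving q_C = 65/2.
Then q_A = (193 - 3·(65/2))/6 = 191/12.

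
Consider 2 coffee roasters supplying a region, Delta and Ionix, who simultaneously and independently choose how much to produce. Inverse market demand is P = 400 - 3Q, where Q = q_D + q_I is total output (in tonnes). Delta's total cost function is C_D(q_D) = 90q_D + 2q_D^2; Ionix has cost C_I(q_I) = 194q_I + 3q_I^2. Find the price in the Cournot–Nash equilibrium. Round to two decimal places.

Delta's profit: π_D = (400 - 3Q)q_D - (90q_D + 2q_D²). Setting ∂π_D/∂q_D = 0: 310 - 10q_D - 3(q_I) = 0.
Ionix's profit: π_I = (400 - 3Q)q_I - (194q_I + 3q_I²). Setting ∂π_I/∂q_I = 0: 206 - 12q_I - 3(q_D) = 0.
Rearranging gives the reaction functions q_D = (310 - 3q_I)/10 and q_I = (206 - 3q_D)/12.
Substituting one into the other gives q_D = 1034/37 and q_I = 1130/111.
Total output Q = 38.1261, so price P = 400 - 3·38.1261 = 285.6216.

285.62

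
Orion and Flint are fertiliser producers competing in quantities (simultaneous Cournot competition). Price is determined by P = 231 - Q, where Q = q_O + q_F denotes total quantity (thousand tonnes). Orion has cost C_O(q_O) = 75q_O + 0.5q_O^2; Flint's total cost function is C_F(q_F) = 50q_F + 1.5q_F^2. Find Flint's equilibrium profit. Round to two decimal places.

1910.32

Orion's profit: π_O = (231 - Q)q_O - (75q_O + (1/2)q_O²). Setting ∂π_O/∂q_O = 0: 156 - 3q_O - (q_F) = 0.
Flint's profit: π_F = (231 - Q)q_F - (50q_F + (3/2)q_F²). Setting ∂π_F/∂q_F = 0: 181 - 5q_F - (q_O) = 0.
Best responses: q_O = (156 - q_F)/3, q_F = (181 - q_O)/5.
Substituting one into the other gives q_O = 599/14 and q_F = 387/14.
Price P = 231 - 493/7 = 1124/7.
Flint's profit: (1124/7)·(387/14) - 50·(387/14) - (3/2)(387/14)² = 1910.3189.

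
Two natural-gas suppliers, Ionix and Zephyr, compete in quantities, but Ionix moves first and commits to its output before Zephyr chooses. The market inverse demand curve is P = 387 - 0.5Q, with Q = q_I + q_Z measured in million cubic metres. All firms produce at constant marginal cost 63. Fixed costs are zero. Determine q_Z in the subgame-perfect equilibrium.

The follower Zephyr best-responds to any q_I: π_Z = (387 - 0.5Q)q_Z - 63q_Z.
Follower FOC: 324 - (1/2)q_I - q_Z = 0, so q_Z(q_I) = (324 - (1/2)q_I).
Ionix substitutes q_Z(q_I) into its own profit: π_I = q_I(387 - (1/2)q_I - (324 - (1/2)q_I)/2) - 63q_I = (225 - (1/4)q_I)q_I - 63q_I.
Maximising: ∂π_I/∂q_I = 162 - (1/2)q_I = 0, giving q_I = 324.
Then q_Z = (324 - (1/2)·324) = 162.

162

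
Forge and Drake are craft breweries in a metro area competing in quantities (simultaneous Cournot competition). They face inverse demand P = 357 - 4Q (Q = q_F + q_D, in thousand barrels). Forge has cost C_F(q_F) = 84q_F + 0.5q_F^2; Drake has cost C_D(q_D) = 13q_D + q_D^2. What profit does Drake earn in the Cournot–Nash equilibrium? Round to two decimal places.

Forge's profit: π_F = (357 - 4Q)q_F - (84q_F + (1/2)q_F²). Setting ∂π_F/∂q_F = 0: 273 - 9q_F - 4(q_D) = 0.
Drake's profit: π_D = (357 - 4Q)q_D - (13q_D + q_D²). Setting ∂π_D/∂q_D = 0: 344 - 10q_D - 4(q_F) = 0.
Best responses: q_F = (273 - 4q_D)/9, q_D = (344 - 4q_F)/10.
Solving the pair: q_F = 677/37, q_D = 1002/37.
Price P = 357 - 4·(1679/37) = 175.4865.
Drake's profit: 175.4865·(1002/37) - 13·(1002/37) - (1002/37)² = 3666.9248.

3666.92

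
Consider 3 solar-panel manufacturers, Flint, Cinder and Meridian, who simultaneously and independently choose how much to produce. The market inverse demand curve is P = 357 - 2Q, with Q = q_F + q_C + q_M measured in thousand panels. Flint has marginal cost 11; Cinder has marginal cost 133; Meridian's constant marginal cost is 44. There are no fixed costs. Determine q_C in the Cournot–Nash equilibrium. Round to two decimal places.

1.63

Flint's profit: π_F = (357 - 2Q)q_F - (11q_F). Setting ∂π_F/∂q_F = 0: 346 - 4q_F - 2(q_C + q_M) = 0.
Cinder's profit: π_C = (357 - 2Q)q_C - (133q_C). Setting ∂π_C/∂q_C = 0: 224 - 4q_C - 2(q_F + q_M) = 0.
Meridian's profit: π_M = (357 - 2Q)q_M - (44q_M). Setting ∂π_M/∂q_M = 0: 313 - 4q_M - 2(q_F + q_C) = 0.
Summing all 3 equations gives 883 − 8Q = 0, hence Q = 883/8.
Back-substituting: q_F = (346 − 883/4)/2 = 501/8, q_C = (224 − 883/4)/2 = 13/8, q_M = (313 − 883/4)/2 = 369/8.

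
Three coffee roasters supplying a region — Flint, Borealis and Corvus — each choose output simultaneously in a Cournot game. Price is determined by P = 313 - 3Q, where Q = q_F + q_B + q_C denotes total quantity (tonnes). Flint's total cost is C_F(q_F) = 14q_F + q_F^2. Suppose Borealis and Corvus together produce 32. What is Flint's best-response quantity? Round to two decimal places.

With rivals' combined output fixed at 32, Flint's profit is π_F = (313 - 3·32 - 3q_F)q_F - (14q_F + q_F²) = (217 - 3q_F)q_F - (14q_F + q_F²).
∂π_F/∂q_F = 203 - 8q_F = 0, so q_F = 203/8.

25.38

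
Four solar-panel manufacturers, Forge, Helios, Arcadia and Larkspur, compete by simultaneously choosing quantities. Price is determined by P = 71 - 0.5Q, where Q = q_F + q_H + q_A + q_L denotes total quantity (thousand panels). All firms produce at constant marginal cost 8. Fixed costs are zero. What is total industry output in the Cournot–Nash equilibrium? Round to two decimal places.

100.80

Each firm earns π_i = (71 - 0.5Q)q_i - 8q_i.
Setting ∂π_i/∂q_i = 0 with rivals' quantities fixed: 63 - q_i - (1/2)·Σ_{j≠i} q_j = 0.
With identical firms every q_j equals q_i, so Σ_{j≠i} q_j = 3q_i and 63 = (5/2)q_i, giving q_i = 126/5.
Total output Q = 126/5 + 126/5 + 126/5 + 126/5 = 504/5.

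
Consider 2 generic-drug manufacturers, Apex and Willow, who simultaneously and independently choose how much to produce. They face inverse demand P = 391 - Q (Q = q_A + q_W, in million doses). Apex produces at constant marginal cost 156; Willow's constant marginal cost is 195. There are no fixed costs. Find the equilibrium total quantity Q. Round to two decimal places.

Apex's profit: π_A = (391 - Q)q_A - (156q_A). Setting ∂π_A/∂q_A = 0: 235 - 2q_A - (q_W) = 0.
Willow's first-order condition: 196 - 2q_W - (q_A) = 0.
So q_A = (235 - q_W)/2 and q_W = (196 - q_A)/2.
Solving the pair: q_A = 274/3, q_W = 157/3.
Total output Q = 274/3 + 157/3 = 431/3.

143.67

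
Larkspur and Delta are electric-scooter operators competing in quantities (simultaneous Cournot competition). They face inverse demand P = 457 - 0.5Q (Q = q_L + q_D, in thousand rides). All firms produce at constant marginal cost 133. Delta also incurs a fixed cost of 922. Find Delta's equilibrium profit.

22406

A representative firm's profit is π_i = q_i(457 - 0.5Q) - 133q_i.
First-order condition (treating rivals' output as given): 324 - q_i - (1/2)q_j = 0.
With identical firms every q_j equals q_i, so q_j = q_i and 324 = (3/2)q_i, giving q_i = 216.
Price P = 457 - (1/2)·432 = 241.
Delta's profit: (241 - 133)·216 - 922 = 22406.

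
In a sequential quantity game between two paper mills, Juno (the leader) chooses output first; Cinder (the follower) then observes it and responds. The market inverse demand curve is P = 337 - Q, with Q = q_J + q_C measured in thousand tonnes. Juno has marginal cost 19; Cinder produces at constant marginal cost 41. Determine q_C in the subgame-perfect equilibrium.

63

Solve by backward induction. Given q_J, the follower Cinder maximises π_C = (337 - q_J - q_C)q_C - 41q_C.
∂π_C/∂q_C = 296 - q_J - 2q_C = 0 gives the reaction function q_C = (296 - q_J)/2.
Juno substitutes q_C(q_J) into its own profit: π_J = q_J(337 - q_J - (296 - q_J)/2) - 19q_J = (189 - (1/2)q_J)q_J - 19q_J.
Leader FOC: 170 - q_J = 0, so q_J = 170.
Then q_C = (296 - 170)/2 = 63.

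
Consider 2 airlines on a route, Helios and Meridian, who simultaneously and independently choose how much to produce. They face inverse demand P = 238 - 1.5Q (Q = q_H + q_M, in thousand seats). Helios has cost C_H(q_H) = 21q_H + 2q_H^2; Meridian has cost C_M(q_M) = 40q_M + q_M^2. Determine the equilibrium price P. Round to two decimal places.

153.34

Helios's profit: π_H = (238 - 1.5Q)q_H - (21q_H + 2q_H²). Setting ∂π_H/∂q_H = 0: 217 - 7q_H - (3/2)(q_M) = 0.
Meridian's first-order condition: 198 - 5q_M - (3/2)(q_H) = 0.
Rearranging gives the reaction functions q_H = (217 - (3/2)q_M)/7 and q_M = (198 - (3/2)q_H)/5.
Solving the pair: q_H = 24.0611, q_M = 32.3817.
Total output Q = 56.4427, so price P = 238 - (3/2)·56.4427 = 153.3359.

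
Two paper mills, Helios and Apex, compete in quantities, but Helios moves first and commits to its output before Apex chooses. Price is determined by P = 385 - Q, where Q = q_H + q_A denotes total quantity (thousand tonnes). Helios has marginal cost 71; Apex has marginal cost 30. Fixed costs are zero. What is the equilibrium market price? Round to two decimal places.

139.25

The follower Apex best-responds to any q_H: π_A = (385 - Q)q_A - 30q_A.
∂π_A/∂q_A = 355 - q_H - 2q_A = 0 gives the reaction function q_A = (355 - q_H)/2.
The leader anticipates this reaction. Substituting into P = 385 - Q gives P = 415/2 - (1/2)q_H, so π_H = (415/2 - (1/2)q_H)q_H - 71q_H.
The leader's first-order condition 273/2 - q_H = 0 yields q_H = 273/2.
Then q_A = (355 - 273/2)/2 = 437/4.
Total output Q = 983/4, so price P = 385 - 983/4 = 557/4.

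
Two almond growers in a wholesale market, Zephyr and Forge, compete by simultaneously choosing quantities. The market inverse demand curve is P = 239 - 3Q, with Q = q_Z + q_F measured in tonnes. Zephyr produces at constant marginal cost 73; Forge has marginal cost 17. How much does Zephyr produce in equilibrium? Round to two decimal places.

Zephyr's profit: π_Z = (239 - 3Q)q_Z - (73q_Z). Setting ∂π_Z/∂q_Z = 0: 166 - 6q_Z - 3(q_F) = 0.
Forge's first-order condition: 222 - 6q_F - 3(q_Z) = 0.
So q_Z = (166 - 3q_F)/6 and q_F = (222 - 3q_Z)/6.
Substituting one into the other gives q_Z = 110/9 and q_F = 278/9.

12.22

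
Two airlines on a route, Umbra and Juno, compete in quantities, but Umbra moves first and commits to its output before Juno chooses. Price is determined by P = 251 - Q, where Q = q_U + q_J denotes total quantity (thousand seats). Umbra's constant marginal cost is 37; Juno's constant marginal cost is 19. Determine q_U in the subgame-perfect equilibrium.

The follower Juno best-responds to any q_U: π_J = (251 - Q)q_J - 19q_J.
Setting the follower's marginal profit to zero, 232 - q_U - 2q_J = 0, i.e. q_J = (232 - q_U)/2.
The leader anticipates this reaction. Substituting into P = 251 - Q gives P = 135 - (1/2)q_U, so π_U = (135 - (1/2)q_U)q_U - 37q_U.
Leader FOC: 98 - q_U = 0, so q_U = 98.
Then q_J = (232 - 98)/2 = 67.

98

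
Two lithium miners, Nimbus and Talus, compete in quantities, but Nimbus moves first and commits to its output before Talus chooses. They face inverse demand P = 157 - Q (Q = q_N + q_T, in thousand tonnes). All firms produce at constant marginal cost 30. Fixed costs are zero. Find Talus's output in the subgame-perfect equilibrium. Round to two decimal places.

31.75

The follower Talus best-responds to any q_N: π_T = (157 - Q)q_T - 30q_T.
∂π_T/∂q_T = 127 - q_N - 2q_T = 0 gives the reaction function q_T = (127 - q_N)/2.
Nimbus substitutes q_T(q_N) into its own profit: π_N = q_N(157 - q_N - (127 - q_N)/2) - 30q_N = (187/2 - (1/2)q_N)q_N - 30q_N.
Leader FOC: 127/2 - q_N = 0, so q_N = 127/2.
Then q_T = (127 - 127/2)/2 = 127/4.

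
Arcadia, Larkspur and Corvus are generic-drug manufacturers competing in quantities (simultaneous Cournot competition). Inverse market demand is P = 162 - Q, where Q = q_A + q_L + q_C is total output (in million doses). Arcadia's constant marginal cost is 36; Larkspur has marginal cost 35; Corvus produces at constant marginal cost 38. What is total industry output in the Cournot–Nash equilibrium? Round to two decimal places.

Arcadia's profit: π_A = (162 - Q)q_A - (36q_A). Setting ∂π_A/∂q_A = 0: 126 - 2q_A - (q_L + q_C) = 0.
Larkspur's profit: π_L = (162 - Q)q_L - (35q_L). Setting ∂π_L/∂q_L = 0: 127 - 2q_L - (q_A + q_C) = 0.
Corvus's first-order condition: 124 - 2q_C - (q_A + q_L) = 0.
Adding the 3 conditions: 377 − 2Q − 2Q = 0, i.e. Q = 377/4.
Back-substituting: q_A = (126 − 377/4) = 127/4, q_L = (127 − 377/4) = 131/4, q_C = (124 − 377/4) = 119/4.
Total output Q = 127/4 + 131/4 + 119/4 = 377/4.

94.25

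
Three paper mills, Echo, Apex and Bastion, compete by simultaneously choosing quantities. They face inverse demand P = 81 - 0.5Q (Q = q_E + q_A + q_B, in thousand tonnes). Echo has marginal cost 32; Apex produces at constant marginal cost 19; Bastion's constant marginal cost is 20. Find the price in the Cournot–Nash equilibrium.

Echo's profit: π_E = (81 - 0.5Q)q_E - (32q_E). Setting ∂π_E/∂q_E = 0: 49 - q_E - (1/2)(q_A + q_B) = 0.
Apex's first-order condition: 62 - q_A - (1/2)(q_E + q_B) = 0.
Bastion's profit: π_B = (81 - 0.5Q)q_B - (20q_B). Setting ∂π_B/∂q_B = 0: 61 - q_B - (1/2)(q_E + q_A) = 0.
Adding the 3 first-order conditions: 172 − 2Q = 0, so Q = 86.
Back-substituting: q_E = (49 − 43)/(1/2) = 12, q_A = (62 − 43)/(1/2) = 38, q_B = (61 − 43)/(1/2) = 36.
Total output Q = 86, so price P = 81 - (1/2)·86 = 38.

38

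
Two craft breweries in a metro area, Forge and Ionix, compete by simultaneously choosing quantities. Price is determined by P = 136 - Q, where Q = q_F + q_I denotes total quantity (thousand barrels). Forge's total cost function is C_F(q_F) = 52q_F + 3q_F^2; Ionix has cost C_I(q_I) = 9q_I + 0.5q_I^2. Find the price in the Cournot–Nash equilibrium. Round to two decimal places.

Forge's profit: π_F = (136 - Q)q_F - (52q_F + 3q_F²). Setting ∂π_F/∂q_F = 0: 84 - 8q_F - (q_I) = 0.
Ionix's first-order condition: 127 - 3q_I - (q_F) = 0.
Best responses: q_F = (84 - q_I)/8, q_I = (127 - q_F)/3.
Substituting one into the other gives q_F = 125/23 and q_I = 932/23.
Total output Q = 1057/23, so price P = 136 - 1057/23 = 90.0435.

90.04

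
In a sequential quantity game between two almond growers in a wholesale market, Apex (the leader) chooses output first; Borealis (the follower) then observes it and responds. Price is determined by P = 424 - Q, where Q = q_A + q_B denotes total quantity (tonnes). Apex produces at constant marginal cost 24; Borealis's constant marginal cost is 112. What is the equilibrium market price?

The follower Borealis best-responds to any q_A: π_B = (424 - Q)q_B - 112q_B.
Follower FOC: 312 - q_A - 2q_B = 0, so q_B(q_A) = (312 - q_A)/2.
Apex substitutes q_B(q_A) into its own profit: π_A = q_A(424 - q_A - (312 - q_A)/2) - 24q_A = (268 - (1/2)q_A)q_A - 24q_A.
Maximising: ∂π_A/∂q_A = 244 - q_A = 0, giving q_A = 244.
Then q_B = (312 - 244)/2 = 34.
Total output Q = 278, so price P = 424 - 278 = 146.

146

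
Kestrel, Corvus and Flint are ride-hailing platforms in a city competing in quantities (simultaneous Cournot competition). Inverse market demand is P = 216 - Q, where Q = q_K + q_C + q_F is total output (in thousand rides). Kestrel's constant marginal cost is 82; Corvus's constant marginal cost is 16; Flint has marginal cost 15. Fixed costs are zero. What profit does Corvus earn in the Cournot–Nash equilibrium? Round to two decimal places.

Kestrel's profit: π_K = (216 - Q)q_K - (82q_K). Setting ∂π_K/∂q_K = 0: 134 - 2q_K - (q_C + q_F) = 0.
Corvus's first-order condition: 200 - 2q_C - (q_K + q_F) = 0.
Flint's profit: π_F = (216 - Q)q_F - (15q_F). Setting ∂π_F/∂q_F = 0: 201 - 2q_F - (q_K + q_C) = 0.
Adding the 3 first-order conditions: 535 − 4Q = 0, so Q = 535/4.
Back-substituting: q_K = (134 − 535/4) = 1/4, q_C = (200 − 535/4) = 265/4, q_F = (201 − 535/4) = 269/4.
Price P = 216 - 535/4 = 329/4.
Corvus's profit: (329/4 - 16)·(265/4) = 4389.0625.

4389.06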